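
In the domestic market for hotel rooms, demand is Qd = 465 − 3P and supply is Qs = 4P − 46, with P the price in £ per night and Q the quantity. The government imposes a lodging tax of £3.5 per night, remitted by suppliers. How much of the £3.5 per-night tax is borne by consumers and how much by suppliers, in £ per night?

Before the tax: set 465 − 3P = 4P − 46 → P* = £73, Q* = 246.
With the tax collected from suppliers, supply shifts: Qs = 4(P − 3.5) − 46.
Solving gives Q = 240 with consumers paying £75 and suppliers receiving £71.5 (the £3.5 wedge).
Burden on consumers: £2; on suppliers: £1.5. (They sum to £3.5.)
The less price-elastic side of the market bears the larger share of a per-unit tax.

Consumers bear £2 per night; suppliers bear £1.5 per night.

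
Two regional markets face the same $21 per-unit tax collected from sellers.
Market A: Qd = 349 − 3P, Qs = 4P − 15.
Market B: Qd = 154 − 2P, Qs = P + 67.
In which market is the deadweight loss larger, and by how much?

Market A: pre-tax P* = $52, Q* = 193; post-tax Q = 157; deadweight loss = $378.
Market B: pre-tax P* = $29, Q* = 96; post-tax Q = 82; deadweight loss = $147.
Difference: $378 vs $147 → market A is larger by $231.

Market A, by $231.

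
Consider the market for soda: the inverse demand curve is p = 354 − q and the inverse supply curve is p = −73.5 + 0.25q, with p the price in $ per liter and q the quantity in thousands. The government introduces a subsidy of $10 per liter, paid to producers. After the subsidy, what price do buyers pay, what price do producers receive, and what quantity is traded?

Buyers pay $4; producers receive $14; quantity = 350.

Rewrite in direct form: qd = 354 − p and qs = 4p + 294.
Before the subsidy: set 354 − p = 4p + 294 → p* = $12, q* = 342.
With a per-unit subsidy paid to producers, each receives p + 10 per unit sold, so supply becomes qs = 4(p + 10) + 294.
New equilibrium: buyers pay $4, producers receive $14, q = 350. (Wedge: pb − ps = −10.)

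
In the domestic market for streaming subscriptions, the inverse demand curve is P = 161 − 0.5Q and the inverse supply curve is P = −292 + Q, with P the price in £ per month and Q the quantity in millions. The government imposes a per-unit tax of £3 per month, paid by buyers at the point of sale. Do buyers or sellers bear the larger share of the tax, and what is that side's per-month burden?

Sellers bear the larger share: £2 per month.

Inverting to Q(P) form: Qd = 322 − 2P; Qs = P + 292.
Without the tax, 322 − 2P = P + 292 gives 3P = 30, so P* = £10 and Q* = 302.
With the tax collected from buyers, demand (in seller-price terms) shifts: Qd = 322 − 2(P + 3).
New equilibrium: buyers pay £11, sellers receive £8, Q = 300. (Wedge: Pb − Ps = 3.)
Per-month burden: buyers £1, sellers £2.
Sellers take the larger share because supply is less price-elastic here (demand slope 2 vs supply slope 1).
The less price-elastic side of the market bears the larger share of a per-unit tax.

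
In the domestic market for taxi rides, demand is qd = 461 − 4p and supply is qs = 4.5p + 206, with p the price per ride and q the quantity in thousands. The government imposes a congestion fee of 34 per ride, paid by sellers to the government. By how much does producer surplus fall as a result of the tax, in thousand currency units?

Before the tax: set 461 − 4p = 4.5p + 206 → p* = 30, q* = 341.
With the tax collected from sellers, supply shifts: qs = 4.5(p − 34) + 206.
New equilibrium: buyers pay 48, sellers receive 14, q = 269. (Wedge: pb − ps = 34.)
ΔPS is the trapezoid between Q = 269 and Q = 341 of height 16: ½ · (341 + 269) · 16 = 4880.

Producer surplus falls by 4880 thousand.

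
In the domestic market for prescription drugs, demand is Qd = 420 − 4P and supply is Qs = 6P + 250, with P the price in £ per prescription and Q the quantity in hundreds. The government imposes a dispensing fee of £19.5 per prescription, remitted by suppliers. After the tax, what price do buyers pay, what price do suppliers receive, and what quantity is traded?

Without the tax, 420 − 4P = 6P + 250 gives 10P = 170, so P* = £17 and Q* = 352.
With the tax collected from suppliers, supply shifts: Qs = 6(P − 19.5) + 250.
Solving gives Q = 305.2 with buyers paying £28.7 and suppliers receiving £9.2 (the £19.5 wedge).

Buyers pay £28.7; suppliers receive £9.2; quantity = 305.2.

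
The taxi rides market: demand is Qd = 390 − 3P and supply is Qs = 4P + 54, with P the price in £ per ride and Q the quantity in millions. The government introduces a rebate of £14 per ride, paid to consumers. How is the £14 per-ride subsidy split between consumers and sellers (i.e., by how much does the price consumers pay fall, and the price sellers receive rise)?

Before the subsidy: set 390 − 3P = 4P + 54 → P* = £48, Q* = 246.
With a per-unit subsidy paid to consumers, each effectively pays P − 14, so demand becomes Qd = 390 − 3(P − 14).
New equilibrium: consumers pay £40, sellers receive £54, Q = 270. (Wedge: Pb − Ps = −14.)
Gain to consumers: £8; to sellers: £6. (They sum to £14.)

Consumers gain £8 per ride; sellers gain £6 per ride.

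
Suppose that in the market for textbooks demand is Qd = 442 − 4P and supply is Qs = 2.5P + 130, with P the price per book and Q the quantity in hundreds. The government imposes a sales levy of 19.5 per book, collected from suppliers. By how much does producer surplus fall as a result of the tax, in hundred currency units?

Before the tax: set 442 − 4P = 2.5P + 130 → P* = 48, Q* = 250.
With the tax collected from suppliers, supply shifts: Qs = 2.5(P − 19.5) + 130.
Solving gives Q = 220 with buyers paying 55.5 and suppliers receiving 36 (the 19.5 wedge).
ΔPS is the trapezoid between Q = 220 and Q = 250 of height 12: ½ · (250 + 220) · 12 = 2820.

Producer surplus falls by 2820 hundred.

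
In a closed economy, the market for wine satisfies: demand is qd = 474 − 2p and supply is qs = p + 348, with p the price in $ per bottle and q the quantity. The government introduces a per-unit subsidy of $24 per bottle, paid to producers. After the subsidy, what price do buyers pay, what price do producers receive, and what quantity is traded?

Buyers pay $34; producers receive $58; quantity = 406.

Without the subsidy, 474 − 2p = p + 348 gives 3p = 126, so p* = $42 and q* = 390.
With a per-unit subsidy paid to producers, each receives p + 24 per unit sold, so supply becomes qs = (p + 24) + 348.
Solving gives q = 406 with buyers paying $34 and producers receiving $58 (the $24 wedge).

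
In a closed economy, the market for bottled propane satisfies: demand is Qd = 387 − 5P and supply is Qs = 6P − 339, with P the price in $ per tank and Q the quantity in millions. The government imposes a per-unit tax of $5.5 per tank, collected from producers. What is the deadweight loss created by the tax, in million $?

Deadweight loss = $41.25 million.

Without the tax, 387 − 5P = 6P − 339 gives 11P = 726, so P* = $66 and Q* = 57.
With the tax collected from producers, supply shifts: Qs = 6(P − 5.5) − 339.
New equilibrium: consumers pay $69, producers receive $63.5, Q = 42. (Wedge: Pb − Ps = 5.5.)
Quantity falls by |ΔQ| = |57 − 42| = 15.
DWL = ½ · t · |ΔQ| = ½ · 5.5 · 15 = $41.25.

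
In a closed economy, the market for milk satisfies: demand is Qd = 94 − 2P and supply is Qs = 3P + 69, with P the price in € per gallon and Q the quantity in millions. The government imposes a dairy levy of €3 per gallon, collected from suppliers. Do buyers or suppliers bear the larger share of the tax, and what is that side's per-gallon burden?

Buyers bear the larger share: €1.8 per gallon.

Without the tax, 94 − 2P = 3P + 69 gives 5P = 25, so P* = €5 and Q* = 84.
With the tax collected from suppliers, supply shifts: Qs = 3(P − 3) + 69.
Solving gives Q = 80.4 with buyers paying €6.8 and suppliers receiving €3.8 (the €3 wedge).
Per-gallon burden: buyers €1.8, suppliers €1.2.
Buyers take the larger share because demand is less price-elastic here (demand slope 2 vs supply slope 3).
The less price-elastic side of the market bears the larger share of a per-unit tax.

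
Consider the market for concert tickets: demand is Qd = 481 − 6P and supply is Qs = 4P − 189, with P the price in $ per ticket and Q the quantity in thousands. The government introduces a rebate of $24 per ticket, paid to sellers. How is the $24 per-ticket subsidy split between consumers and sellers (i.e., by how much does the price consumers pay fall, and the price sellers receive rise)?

Consumers gain $9.6 per ticket; sellers gain $14.4 per ticket.

Without the subsidy, 481 − 6P = 4P − 189 gives 10P = 670, so P* = $67 and Q* = 79.
With a per-unit subsidy paid to sellers, each receives P + 24 per unit sold, so supply becomes Qs = 4(P + 24) − 189.
Solving gives Q = 136.6 with consumers paying $57.4 and sellers receiving $81.4 (the $24 wedge).
Gain to consumers: $9.6; to sellers: $14.4. (They sum to $24.)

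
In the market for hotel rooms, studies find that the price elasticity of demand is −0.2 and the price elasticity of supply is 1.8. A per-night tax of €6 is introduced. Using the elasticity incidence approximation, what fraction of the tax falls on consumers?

Incidence ratio: consumers' share ≈ εs / (εs + |εd|) = 1.8 / (1.8 + 0.2) = 0.9.
Supply is the more elastic side, so consumers bear the larger share.

Consumers' share ≈ 0.9.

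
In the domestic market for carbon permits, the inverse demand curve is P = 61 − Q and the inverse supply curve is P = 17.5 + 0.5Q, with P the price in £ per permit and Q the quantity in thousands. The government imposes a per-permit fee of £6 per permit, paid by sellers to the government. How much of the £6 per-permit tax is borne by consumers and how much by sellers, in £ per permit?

Consumers bear £4 per permit; sellers bear £2 per permit.

Rewrite in direct form: Qd = 61 − P and Qs = 2P − 35.
Before the tax: set 61 − P = 2P − 35 → P* = £32, Q* = 29.
With the tax collected from sellers, supply shifts: Qs = 2(P − 6) − 35.
Solving gives Q = 25 with consumers paying £36 and sellers receiving £30 (the £6 wedge).
Burden on consumers: £4; on sellers: £2. (They sum to £6.)
The less price-elastic side of the market bears the larger share of a per-unit tax.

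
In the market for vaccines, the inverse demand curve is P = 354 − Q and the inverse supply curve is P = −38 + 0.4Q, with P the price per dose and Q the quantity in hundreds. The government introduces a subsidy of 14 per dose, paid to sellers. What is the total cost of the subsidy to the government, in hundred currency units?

Rewrite in direct form: Qd = 354 − P and Qs = 2.5P + 95.
Before the subsidy: set 354 − P = 2.5P + 95 → P* = 74, Q* = 280.
With a per-unit subsidy paid to sellers, each receives P + 14 per unit sold, so supply becomes Qs = 2.5(P + 14) + 95.
New equilibrium: buyers pay 64, sellers receive 78, Q = 290. (Wedge: Pb − Ps = −14.)
Outlay = t · Q = 14 · 290 = 4060.

Government outlay = 4060 hundred.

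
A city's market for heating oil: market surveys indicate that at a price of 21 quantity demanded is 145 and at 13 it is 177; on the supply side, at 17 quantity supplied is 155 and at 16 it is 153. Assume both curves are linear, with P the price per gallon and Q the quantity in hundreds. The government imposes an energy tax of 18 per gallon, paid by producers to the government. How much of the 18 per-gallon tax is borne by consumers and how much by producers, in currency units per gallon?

Consumers bear 6 per gallon; producers bear 12 per gallon.

Demand slope: (177 − 145)/(13 − 21) = -4, so Qd = 229 − 4P.
Supply slope: (153 − 155)/(16 − 17) = 2, so Qs = 2P + 121.
Without the tax, 229 − 4P = 2P + 121 gives 6P = 108, so P* = 18 and Q* = 157.
With the tax collected from producers, supply shifts: Qs = 2(P − 18) + 121.
Solving gives Q = 133 with consumers paying 24 and producers receiving 6 (the 18 wedge).
Burden on consumers: 6; on producers: 12. (They sum to 18.)
The less price-elastic side of the market bears the larger share of a per-unit tax.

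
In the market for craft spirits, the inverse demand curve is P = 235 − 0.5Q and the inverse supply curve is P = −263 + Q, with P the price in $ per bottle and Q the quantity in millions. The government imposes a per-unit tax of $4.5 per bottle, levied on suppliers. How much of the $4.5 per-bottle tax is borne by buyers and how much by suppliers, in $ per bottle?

Inverting to Q(P) form: Qd = 470 − 2P; Qs = P + 263.
Without the tax, 470 − 2P = P + 263 gives 3P = 207, so P* = $69 and Q* = 332.
With the tax collected from suppliers, supply shifts: Qs = (P − 4.5) + 263.
Solving gives Q = 329 with buyers paying $70.5 and suppliers receiving $66 (the $4.5 wedge).
Burden on buyers: $1.5; on suppliers: $3. (They sum to $4.5.)

Buyers bear $1.5 per bottle; suppliers bear $3 per bottle.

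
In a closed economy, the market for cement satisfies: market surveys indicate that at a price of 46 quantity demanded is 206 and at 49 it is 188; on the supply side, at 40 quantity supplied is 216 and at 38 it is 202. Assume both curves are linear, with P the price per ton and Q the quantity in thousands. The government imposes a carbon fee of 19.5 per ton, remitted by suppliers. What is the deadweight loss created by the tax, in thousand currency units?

Deadweight loss = 614.25 thousand.

Demand slope: (188 − 206)/(49 − 46) = -6, so Qd = 482 − 6P.
Supply slope: (202 − 216)/(38 − 40) = 7, so Qs = 7P − 64.
Before the tax: set 482 − 6P = 7P − 64 → P* = 42, Q* = 230.
With the tax collected from suppliers, supply shifts: Qs = 7(P − 19.5) − 64.
New equilibrium: buyers pay 52.5, suppliers receive 33, Q = 167. (Wedge: Pb − Ps = 19.5.)
Quantity falls by |ΔQ| = |230 − 167| = 63.
DWL = ½ · t · |ΔQ| = ½ · 19.5 · 63 = 614.25.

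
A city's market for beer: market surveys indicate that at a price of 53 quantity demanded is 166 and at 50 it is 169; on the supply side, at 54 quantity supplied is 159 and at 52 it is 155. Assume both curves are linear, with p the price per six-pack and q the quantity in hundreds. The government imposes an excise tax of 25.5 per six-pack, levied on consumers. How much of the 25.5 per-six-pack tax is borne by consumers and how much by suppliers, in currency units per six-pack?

Consumers bear 17 per six-pack; suppliers bear 8.5 per six-pack.

Demand slope: (169 − 166)/(50 − 53) = -1, so qd = 219 − p.
Supply slope: (155 − 159)/(52 − 54) = 2, so qs = 2p + 51.
Before the tax: set 219 − p = 2p + 51 → p* = 56, q* = 163.
With the tax collected from consumers, demand (in seller-price terms) shifts: qd = 219 − (p + 25.5).
New equilibrium: consumers pay 73, suppliers receive 47.5, q = 146. (Wedge: pb − ps = 25.5.)
Burden on consumers: 17; on suppliers: 8.5. (They sum to 25.5.)
The less price-elastic side of the market bears the larger share of a per-unit tax.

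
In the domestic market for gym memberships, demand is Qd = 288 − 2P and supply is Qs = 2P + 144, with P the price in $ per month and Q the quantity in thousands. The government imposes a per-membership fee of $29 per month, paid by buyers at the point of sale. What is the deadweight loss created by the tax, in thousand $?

Deadweight loss = $420.5 thousand.

Without the tax, 288 − 2P = 2P + 144 gives 4P = 144, so P* = $36 and Q* = 216.
With the tax collected from buyers, demand (in seller-price terms) shifts: Qd = 288 − 2(P + 29).
New equilibrium: buyers pay $50.5, producers receive $21.5, Q = 187. (Wedge: Pb − Ps = 29.)
Quantity falls by |ΔQ| = |216 − 187| = 29.
DWL = ½ · t · |ΔQ| = ½ · 29 · 29 = $420.5.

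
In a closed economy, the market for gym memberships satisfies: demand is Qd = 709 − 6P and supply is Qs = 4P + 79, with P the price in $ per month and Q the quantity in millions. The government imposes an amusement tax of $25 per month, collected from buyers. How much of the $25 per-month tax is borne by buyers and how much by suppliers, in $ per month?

Without the tax, 709 − 6P = 4P + 79 gives 10P = 630, so P* = $63 and Q* = 331.
With the tax collected from buyers, demand (in seller-price terms) shifts: Qd = 709 − 6(P + 25).
Solving gives Q = 271 with buyers paying $73 and suppliers receiving $48 (the $25 wedge).
Burden on buyers: $10; on suppliers: $15. (They sum to $25.)
The less price-elastic side of the market bears the larger share of a per-unit tax.

Buyers bear $10 per month; suppliers bear $15 per month.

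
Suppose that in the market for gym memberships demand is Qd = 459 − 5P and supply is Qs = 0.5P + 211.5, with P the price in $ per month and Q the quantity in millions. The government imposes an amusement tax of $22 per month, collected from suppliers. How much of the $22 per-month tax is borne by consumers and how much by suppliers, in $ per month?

Consumers bear $2 per month; suppliers bear $20 per month.

Without the tax, 459 − 5P = 0.5P + 211.5 gives 5.5P = 247.5, so P* = $45 and Q* = 234.
With the tax collected from suppliers, supply shifts: Qs = 0.5(P − 22) + 211.5.
New equilibrium: consumers pay $47, suppliers receive $25, Q = 224. (Wedge: Pb − Ps = 22.)
Burden on consumers: $2; on suppliers: $20. (They sum to $22.)
The less price-elastic side of the market bears the larger share of a per-unit tax.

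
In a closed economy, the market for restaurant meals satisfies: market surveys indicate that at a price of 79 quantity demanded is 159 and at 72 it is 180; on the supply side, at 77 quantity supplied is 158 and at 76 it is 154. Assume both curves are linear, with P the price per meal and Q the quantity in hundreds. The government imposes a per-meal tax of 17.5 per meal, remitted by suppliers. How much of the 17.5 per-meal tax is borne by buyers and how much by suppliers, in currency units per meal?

Demand slope: (180 − 159)/(72 − 79) = -3, so Qd = 396 − 3P.
Supply slope: (154 − 158)/(76 − 77) = 4, so Qs = 4P − 150.
Before the tax: set 396 − 3P = 4P − 150 → P* = 78, Q* = 162.
With the tax collected from suppliers, supply shifts: Qs = 4(P − 17.5) − 150.
New equilibrium: buyers pay 88, suppliers receive 70.5, Q = 132. (Wedge: Pb − Ps = 17.5.)
Burden on buyers: 10; on suppliers: 7.5. (They sum to 17.5.)
The less price-elastic side of the market bears the larger share of a per-unit tax.

Buyers bear 10 per meal; suppliers bear 7.5 per meal.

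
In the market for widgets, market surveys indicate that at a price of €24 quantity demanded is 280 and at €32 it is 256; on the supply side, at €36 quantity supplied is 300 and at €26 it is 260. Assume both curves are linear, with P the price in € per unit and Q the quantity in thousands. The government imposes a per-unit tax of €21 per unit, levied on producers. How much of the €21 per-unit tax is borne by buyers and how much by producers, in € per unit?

Demand slope: (256 − 280)/(32 − 24) = -3, so Qd = 352 − 3P.
Supply slope: (260 − 300)/(26 − 36) = 4, so Qs = 4P + 156.
Without the tax, 352 − 3P = 4P + 156 gives 7P = 196, so P* = €28 and Q* = 268.
With the tax collected from producers, supply shifts: Qs = 4(P − 21) + 156.
Solving gives Q = 232 with buyers paying €40 and producers receiving €19 (the €21 wedge).
Burden on buyers: €12; on producers: €9. (They sum to €21.)
The less price-elastic side of the market bears the larger share of a per-unit tax.

Buyers bear €12 per unit; producers bear €9 per unit.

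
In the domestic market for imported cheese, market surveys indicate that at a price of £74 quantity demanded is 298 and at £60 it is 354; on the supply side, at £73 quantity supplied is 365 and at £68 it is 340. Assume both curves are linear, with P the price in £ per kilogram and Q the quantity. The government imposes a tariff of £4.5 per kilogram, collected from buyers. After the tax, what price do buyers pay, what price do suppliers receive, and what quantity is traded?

Demand slope: (354 − 298)/(60 − 74) = -4, so Qd = 594 − 4P.
Supply slope: (340 − 365)/(68 − 73) = 5, so Qs = 5P.
Before the tax: set 594 − 4P = 5P → P* = £66, Q* = 330.
With the tax collected from buyers, demand (in seller-price terms) shifts: Qd = 594 − 4(P + 4.5).
New equilibrium: buyers pay £68.5, suppliers receive £64, Q = 320. (Wedge: Pb − Ps = 4.5.)

Buyers pay £68.5; suppliers receive £64; quantity = 320.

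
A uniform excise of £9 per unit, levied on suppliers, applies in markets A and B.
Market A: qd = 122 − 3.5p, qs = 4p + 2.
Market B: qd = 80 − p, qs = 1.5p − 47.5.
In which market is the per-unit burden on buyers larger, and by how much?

Market A: pre-tax p* = £16, q* = 66; post-tax q = 49.2; per-unit burden on buyers = £4.8.
Market B: pre-tax p* = £51, q* = 29; post-tax q = 23.6; per-unit burden on buyers = £5.4.
Difference: £4.8 vs £5.4 → market B is larger by £0.6.

Market B, by £0.6.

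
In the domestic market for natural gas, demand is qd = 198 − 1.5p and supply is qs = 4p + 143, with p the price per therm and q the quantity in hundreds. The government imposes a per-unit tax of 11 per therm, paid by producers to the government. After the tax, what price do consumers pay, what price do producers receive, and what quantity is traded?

Consumers pay 18; producers receive 7; quantity = 171.

Before the tax: set 198 − 1.5p = 4p + 143 → p* = 10, q* = 183.
With the tax collected from producers, supply shifts: qs = 4(p − 11) + 143.
Solving gives q = 171 with consumers paying 18 and producers receiving 7 (the 11 wedge).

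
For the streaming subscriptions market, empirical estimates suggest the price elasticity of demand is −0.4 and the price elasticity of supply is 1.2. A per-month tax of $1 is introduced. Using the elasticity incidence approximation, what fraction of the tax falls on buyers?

Incidence ratio: buyers' share ≈ εs / (εs + |εd|) = 1.2 / (1.2 + 0.4) = 0.75.
Supply is the more elastic side, so buyers bear the larger share.

Buyers' share ≈ 0.75.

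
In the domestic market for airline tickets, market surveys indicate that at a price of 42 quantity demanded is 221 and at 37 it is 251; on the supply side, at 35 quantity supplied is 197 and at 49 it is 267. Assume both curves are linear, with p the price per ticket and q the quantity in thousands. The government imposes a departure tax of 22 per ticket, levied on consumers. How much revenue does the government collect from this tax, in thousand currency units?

Demand slope: (251 − 221)/(37 − 42) = -6, so qd = 473 − 6p.
Supply slope: (267 − 197)/(49 − 35) = 5, so qs = 5p + 22.
Without the tax, 473 − 6p = 5p + 22 gives 11p = 451, so p* = 41 and q* = 227.
With the tax collected from consumers, demand (in seller-price terms) shifts: qd = 473 − 6(p + 22).
New equilibrium: consumers pay 51, suppliers receive 29, q = 167. (Wedge: pb − ps = 22.)
Revenue = t · Q = 22 · 167 = 3674.

Tax revenue = 3674 thousand.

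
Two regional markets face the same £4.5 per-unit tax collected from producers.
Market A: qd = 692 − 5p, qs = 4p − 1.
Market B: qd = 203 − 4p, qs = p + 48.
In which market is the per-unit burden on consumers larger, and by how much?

Market A: pre-tax p* = £77, q* = 307; post-tax q = 297; per-unit burden on consumers = £2.
Market B: pre-tax p* = £31, q* = 79; post-tax q = 75.4; per-unit burden on consumers = £0.9.
Difference: £2 vs £0.9 → market A is larger by £1.1.

Market A, by £1.1.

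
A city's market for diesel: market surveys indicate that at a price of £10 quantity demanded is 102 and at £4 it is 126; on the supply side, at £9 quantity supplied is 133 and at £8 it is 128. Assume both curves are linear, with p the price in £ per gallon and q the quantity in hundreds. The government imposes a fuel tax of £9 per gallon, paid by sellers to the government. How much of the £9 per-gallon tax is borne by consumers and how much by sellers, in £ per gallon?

Demand slope: (126 − 102)/(4 − 10) = -4, so qd = 142 − 4p.
Supply slope: (128 − 133)/(8 − 9) = 5, so qs = 5p + 88.
Before the tax: set 142 − 4p = 5p + 88 → p* = £6, q* = 118.
With the tax collected from sellers, supply shifts: qs = 5(p − 9) + 88.
New equilibrium: consumers pay £11, sellers receive £2, q = 98. (Wedge: pb − ps = 9.)
Burden on consumers: £5; on sellers: £4. (They sum to £9.)
The less price-elastic side of the market bears the larger share of a per-unit tax.

Consumers bear £5 per gallon; sellers bear £4 per gallon.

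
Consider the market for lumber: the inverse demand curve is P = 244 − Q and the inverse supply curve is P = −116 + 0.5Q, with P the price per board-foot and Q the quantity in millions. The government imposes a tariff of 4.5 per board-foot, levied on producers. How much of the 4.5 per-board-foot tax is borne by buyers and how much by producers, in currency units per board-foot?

Rewrite in direct form: Qd = 244 − P and Qs = 2P + 232.
Without the tax, 244 − P = 2P + 232 gives 3P = 12, so P* = 4 and Q* = 240.
With the tax collected from producers, supply shifts: Qs = 2(P − 4.5) + 232.
New equilibrium: buyers pay 7, producers receive 2.5, Q = 237. (Wedge: Pb − Ps = 4.5.)
Burden on buyers: 3; on producers: 1.5. (They sum to 4.5.)

Buyers bear 3 per board-foot; producers bear 1.5 per board-foot.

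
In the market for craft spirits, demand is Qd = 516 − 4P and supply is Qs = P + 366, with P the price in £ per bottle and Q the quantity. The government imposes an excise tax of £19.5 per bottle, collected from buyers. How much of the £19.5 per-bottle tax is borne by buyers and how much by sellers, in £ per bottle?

Buyers bear £3.9 per bottle; sellers bear £15.6 per bottle.

Without the tax, 516 − 4P = P + 366 gives 5P = 150, so P* = £30 and Q* = 396.
With the tax collected from buyers, demand (in seller-price terms) shifts: Qd = 516 − 4(P + 19.5).
Solving gives Q = 380.4 with buyers paying £33.9 and sellers receiving £14.4 (the £19.5 wedge).
Burden on buyers: £3.9; on sellers: £15.6. (They sum to £19.5.)
The less price-elastic side of the market bears the larger share of a per-unit tax.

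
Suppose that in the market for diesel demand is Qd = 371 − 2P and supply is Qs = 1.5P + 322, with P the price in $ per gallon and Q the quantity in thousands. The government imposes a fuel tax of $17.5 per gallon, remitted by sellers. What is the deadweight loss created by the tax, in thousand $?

Before the tax: set 371 − 2P = 1.5P + 322 → P* = $14, Q* = 343.
With the tax collected from sellers, supply shifts: Qs = 1.5(P − 17.5) + 322.
New equilibrium: consumers pay $21.5, sellers receive $4, Q = 328. (Wedge: Pb − Ps = 17.5.)
Quantity falls by |ΔQ| = |343 − 328| = 15.
DWL = ½ · t · |ΔQ| = ½ · 17.5 · 15 = $131.25.

Deadweight loss = $131.25 thousand.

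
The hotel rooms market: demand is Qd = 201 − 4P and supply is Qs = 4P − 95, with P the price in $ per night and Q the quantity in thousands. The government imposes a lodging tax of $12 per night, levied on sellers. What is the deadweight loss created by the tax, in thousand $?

Deadweight loss = $144 thousand.

Without the tax, 201 − 4P = 4P − 95 gives 8P = 296, so P* = $37 and Q* = 53.
With the tax collected from sellers, supply shifts: Qs = 4(P − 12) − 95.
New equilibrium: buyers pay $43, sellers receive $31, Q = 29. (Wedge: Pb − Ps = 12.)
Quantity falls by |ΔQ| = |53 − 29| = 24.
DWL = ½ · t · |ΔQ| = ½ · 12 · 24 = $144.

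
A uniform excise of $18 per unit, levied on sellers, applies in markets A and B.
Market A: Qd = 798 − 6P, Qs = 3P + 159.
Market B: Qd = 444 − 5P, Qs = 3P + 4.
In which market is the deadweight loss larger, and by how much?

Market A, by $20.25.

Market A: pre-tax P* = $71, Q* = 372; post-tax Q = 336; deadweight loss = $324.
Market B: pre-tax P* = $55, Q* = 169; post-tax Q = 135.25; deadweight loss = $303.75.
Difference: $324 vs $303.75 → market A is larger by $20.25.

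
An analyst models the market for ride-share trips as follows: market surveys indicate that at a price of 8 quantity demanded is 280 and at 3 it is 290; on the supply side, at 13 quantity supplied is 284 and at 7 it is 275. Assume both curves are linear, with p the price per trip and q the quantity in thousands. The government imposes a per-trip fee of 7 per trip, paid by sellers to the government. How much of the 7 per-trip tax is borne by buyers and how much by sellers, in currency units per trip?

Buyers bear 3 per trip; sellers bear 4 per trip.

Demand slope: (290 − 280)/(3 − 8) = -2, so qd = 296 − 2p.
Supply slope: (275 − 284)/(7 − 13) = 1.5, so qs = 1.5p + 264.5.
Before the tax: set 296 − 2p = 1.5p + 264.5 → p* = 9, q* = 278.
With the tax collected from sellers, supply shifts: qs = 1.5(p − 7) + 264.5.
New equilibrium: buyers pay 12, sellers receive 5, q = 272. (Wedge: pb − ps = 7.)
Burden on buyers: 3; on sellers: 4. (They sum to 7.)
The less price-elastic side of the market bears the larger share of a per-unit tax.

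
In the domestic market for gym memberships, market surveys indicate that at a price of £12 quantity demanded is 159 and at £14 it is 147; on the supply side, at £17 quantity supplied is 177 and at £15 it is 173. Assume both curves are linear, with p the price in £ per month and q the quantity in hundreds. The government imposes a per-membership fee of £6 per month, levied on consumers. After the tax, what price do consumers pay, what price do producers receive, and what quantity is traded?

Consumers pay £12.5; producers receive £6.5; quantity = 156.

Demand slope: (147 − 159)/(14 − 12) = -6, so qd = 231 − 6p.
Supply slope: (173 − 177)/(15 − 17) = 2, so qs = 2p + 143.
Without the tax, 231 − 6p = 2p + 143 gives 8p = 88, so p* = £11 and q* = 165.
With the tax collected from consumers, demand (in seller-price terms) shifts: qd = 231 − 6(p + 6).
Solving gives q = 156 with consumers paying £12.5 and producers receiving £6.5 (the £6 wedge).
The less price-elastic side of the market bears the larger share of a per-unit tax.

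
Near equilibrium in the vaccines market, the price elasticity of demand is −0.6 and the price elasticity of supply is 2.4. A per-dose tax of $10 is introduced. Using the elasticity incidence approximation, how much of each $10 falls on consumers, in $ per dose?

Consumers bear ≈ $8 per dose.

Incidence ratio: consumers' share ≈ εs / (εs + |εd|) = 2.4 / (2.4 + 0.6) = 0.8.
So consumers bear ≈ 0.8 × $10 = $8; producers bear $2.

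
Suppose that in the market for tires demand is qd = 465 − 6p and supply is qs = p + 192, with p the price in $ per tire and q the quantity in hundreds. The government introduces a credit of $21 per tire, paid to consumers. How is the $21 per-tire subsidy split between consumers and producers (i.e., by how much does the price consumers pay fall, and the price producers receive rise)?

Before the subsidy: set 465 − 6p = p + 192 → p* = $39, q* = 231.
With a per-unit subsidy paid to consumers, each effectively pays p − 21, so demand becomes qd = 465 − 6(p − 21).
Solving gives q = 249 with consumers paying $36 and producers receiving $57 (the $21 wedge).
Gain to consumers: $3; to producers: $18. (They sum to $21.)

Consumers gain $3 per tire; producers gain $18 per tire.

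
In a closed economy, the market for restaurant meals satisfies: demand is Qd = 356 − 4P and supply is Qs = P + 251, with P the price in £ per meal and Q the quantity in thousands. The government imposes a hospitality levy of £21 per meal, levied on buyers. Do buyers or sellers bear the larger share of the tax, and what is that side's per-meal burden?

Sellers bear the larger share: £16.8 per meal.

Without the tax, 356 − 4P = P + 251 gives 5P = 105, so P* = £21 and Q* = 272.
With the tax collected from buyers, demand (in seller-price terms) shifts: Qd = 356 − 4(P + 21).
Solving gives Q = 255.2 with buyers paying £25.2 and sellers receiving £4.2 (the £21 wedge).
Per-meal burden: buyers £4.2, sellers £16.8.
Sellers take the larger share because supply is less price-elastic here (demand slope 4 vs supply slope 1).
The less price-elastic side of the market bears the larger share of a per-unit tax.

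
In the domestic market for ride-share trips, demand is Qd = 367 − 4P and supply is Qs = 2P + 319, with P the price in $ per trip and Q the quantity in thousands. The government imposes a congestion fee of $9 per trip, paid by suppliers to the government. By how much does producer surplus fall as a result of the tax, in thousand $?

Producer surplus falls by $1974 thousand.

Without the tax, 367 − 4P = 2P + 319 gives 6P = 48, so P* = $8 and Q* = 335.
With the tax collected from suppliers, supply shifts: Qs = 2(P − 9) + 319.
Solving gives Q = 323 with consumers paying $11 and suppliers receiving $2 (the $9 wedge).
ΔPS is the trapezoid between Q = 323 and Q = 335 of height $6: ½ · (335 + 323) · 6 = $1974.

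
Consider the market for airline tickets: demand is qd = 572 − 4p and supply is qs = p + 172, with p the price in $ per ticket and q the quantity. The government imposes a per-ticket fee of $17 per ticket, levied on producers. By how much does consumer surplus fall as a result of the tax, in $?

Consumer surplus falls by $833.68.

Before the tax: set 572 − 4p = p + 172 → p* = $80, q* = 252.
With the tax collected from producers, supply shifts: qs = (p − 17) + 172.
New equilibrium: buyers pay $83.4, producers receive $66.4, q = 238.4. (Wedge: pb − ps = 17.)
ΔCS is the trapezoid between Q = 238.4 and Q = 252 of height $3.4: ½ · (252 + 238.4) · 3.4 = $833.68.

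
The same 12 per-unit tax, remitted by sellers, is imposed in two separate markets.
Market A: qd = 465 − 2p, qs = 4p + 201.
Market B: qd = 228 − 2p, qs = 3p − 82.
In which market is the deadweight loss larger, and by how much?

Market A: pre-tax p* = 44, q* = 377; post-tax q = 361; deadweight loss = 96.
Market B: pre-tax p* = 62, q* = 104; post-tax q = 89.6; deadweight loss = 86.4.
Difference: 96 vs 86.4 → market A is larger by 9.6.

Market A, by 9.6.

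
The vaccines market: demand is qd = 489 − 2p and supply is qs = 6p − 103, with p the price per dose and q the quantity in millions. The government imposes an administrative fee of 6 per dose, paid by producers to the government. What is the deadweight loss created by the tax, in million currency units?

Before the tax: set 489 − 2p = 6p − 103 → p* = 74, q* = 341.
With the tax collected from producers, supply shifts: qs = 6(p − 6) − 103.
New equilibrium: buyers pay 78.5, producers receive 72.5, q = 332. (Wedge: pb − ps = 6.)
Quantity falls by |ΔQ| = |341 − 332| = 9.
DWL = ½ · t · |ΔQ| = ½ · 6 · 9 = 27.

Deadweight loss = 27 million.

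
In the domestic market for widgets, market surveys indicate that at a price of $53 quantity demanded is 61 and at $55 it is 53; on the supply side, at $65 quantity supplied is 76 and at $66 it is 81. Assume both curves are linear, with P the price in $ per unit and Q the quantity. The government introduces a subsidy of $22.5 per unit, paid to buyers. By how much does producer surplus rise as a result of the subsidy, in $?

Producer surplus rises by $660.

Demand slope: (53 − 61)/(55 − 53) = -4, so Qd = 273 − 4P.
Supply slope: (81 − 76)/(66 − 65) = 5, so Qs = 5P − 249.
Without the subsidy, 273 − 4P = 5P − 249 gives 9P = 522, so P* = $58 and Q* = 41.
With a per-unit subsidy paid to buyers, each effectively pays P − 22.5, so demand becomes Qd = 273 − 4(P − 22.5).
New equilibrium: buyers pay $45.5, suppliers receive $68, Q = 91. (Wedge: Pb − Ps = −22.5.)
ΔPS is the trapezoid between Q = 91 and Q = 41 of height $10: ½ · (41 + 91) · 10 = $660.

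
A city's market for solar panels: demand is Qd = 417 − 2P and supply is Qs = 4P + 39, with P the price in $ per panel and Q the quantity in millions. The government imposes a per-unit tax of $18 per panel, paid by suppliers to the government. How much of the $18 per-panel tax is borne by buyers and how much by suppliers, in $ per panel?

Buyers bear $12 per panel; suppliers bear $6 per panel.

Before the tax: set 417 − 2P = 4P + 39 → P* = $63, Q* = 291.
With the tax collected from suppliers, supply shifts: Qs = 4(P − 18) + 39.
Solving gives Q = 267 with buyers paying $75 and suppliers receiving $57 (the $18 wedge).
Burden on buyers: $12; on suppliers: $6. (They sum to $18.)
The less price-elastic side of the market bears the larger share of a per-unit tax.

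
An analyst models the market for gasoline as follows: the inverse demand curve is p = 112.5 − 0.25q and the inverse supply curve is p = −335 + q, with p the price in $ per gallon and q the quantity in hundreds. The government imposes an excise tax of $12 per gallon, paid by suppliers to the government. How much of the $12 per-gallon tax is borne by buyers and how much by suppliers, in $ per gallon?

Buyers bear $2.4 per gallon; suppliers bear $9.6 per gallon.

Rewrite in direct form: qd = 450 − 4p and qs = p + 335.
Before the tax: set 450 − 4p = p + 335 → p* = $23, q* = 358.
With the tax collected from suppliers, supply shifts: qs = (p − 12) + 335.
New equilibrium: buyers pay $25.4, suppliers receive $13.4, q = 348.4. (Wedge: pb − ps = 12.)
Burden on buyers: $2.4; on suppliers: $9.6. (They sum to $12.)
The less price-elastic side of the market bears the larger share of a per-unit tax.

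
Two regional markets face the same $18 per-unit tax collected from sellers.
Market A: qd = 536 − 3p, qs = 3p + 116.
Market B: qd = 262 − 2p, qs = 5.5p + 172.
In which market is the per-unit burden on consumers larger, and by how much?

Market A: pre-tax p* = $70, q* = 326; post-tax q = 299; per-unit burden on consumers = $9.
Market B: pre-tax p* = $12, q* = 238; post-tax q = 211.6; per-unit burden on consumers = $13.2.
Difference: $9 vs $13.2 → market B is larger by $4.2.

Market B, by $4.2.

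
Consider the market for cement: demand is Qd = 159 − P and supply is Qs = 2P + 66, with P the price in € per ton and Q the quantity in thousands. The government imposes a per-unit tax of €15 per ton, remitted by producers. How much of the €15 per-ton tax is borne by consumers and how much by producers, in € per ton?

Consumers bear €10 per ton; producers bear €5 per ton.

Without the tax, 159 − P = 2P + 66 gives 3P = 93, so P* = €31 and Q* = 128.
With the tax collected from producers, supply shifts: Qs = 2(P − 15) + 66.
New equilibrium: consumers pay €41, producers receive €26, Q = 118. (Wedge: Pb − Ps = 15.)
Burden on consumers: €10; on producers: €5. (They sum to €15.)
The less price-elastic side of the market bears the larger share of a per-unit tax.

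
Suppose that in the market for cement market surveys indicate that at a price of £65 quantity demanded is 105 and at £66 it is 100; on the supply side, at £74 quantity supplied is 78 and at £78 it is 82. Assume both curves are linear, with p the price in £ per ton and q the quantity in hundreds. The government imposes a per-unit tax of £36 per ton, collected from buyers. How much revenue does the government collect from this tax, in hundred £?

Demand slope: (100 − 105)/(66 − 65) = -5, so qd = 430 − 5p.
Supply slope: (82 − 78)/(78 − 74) = 1, so qs = p + 4.
Without the tax, 430 − 5p = p + 4 gives 6p = 426, so p* = £71 and q* = 75.
With the tax collected from buyers, demand (in seller-price terms) shifts: qd = 430 − 5(p + 36).
New equilibrium: buyers pay £77, sellers receive £41, q = 45. (Wedge: pb − ps = 36.)
Revenue = t · Q = 36 · 45 = £1620.

Tax revenue = £1620 hundred.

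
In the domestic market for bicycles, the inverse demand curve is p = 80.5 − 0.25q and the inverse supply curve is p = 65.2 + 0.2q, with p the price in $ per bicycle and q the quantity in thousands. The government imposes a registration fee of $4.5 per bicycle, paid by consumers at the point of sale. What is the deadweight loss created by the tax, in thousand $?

Deadweight loss = $22.5 thousand.

Rewrite in direct form: qd = 322 − 4p and qs = 5p − 326.
Without the tax, 322 − 4p = 5p − 326 gives 9p = 648, so p* = $72 and q* = 34.
With the tax collected from consumers, demand (in seller-price terms) shifts: qd = 322 − 4(p + 4.5).
New equilibrium: consumers pay $74.5, producers receive $70, q = 24. (Wedge: pb − ps = 4.5.)
Quantity falls by |ΔQ| = |34 − 24| = 10.
DWL = ½ · t · |ΔQ| = ½ · 4.5 · 10 = $22.5.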